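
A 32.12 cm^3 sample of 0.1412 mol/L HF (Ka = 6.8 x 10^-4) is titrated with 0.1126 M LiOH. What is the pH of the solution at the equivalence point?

7.98

n(HF) = 0.1412 x 0.03212 = 0.004535 mol; V(LiOH) at equivalence = 0.004535/0.1126 = 0.04028 L.
At equivalence all the acid is converted to F-; total volume = 0.03212 + 0.04028 = 0.07240 L, so [F-] = 0.004535/0.07240 = 0.06264 M.
Kb = Kw/Ka = 1.0e-14 / 6.8 x 10^-4 = 1.47e-11.
[OH^-] = sqrt(Kb x [F-]) = sqrt(1.47e-11 x 0.06264) = 9.60e-7 M.
pOH = 6.02, so pH = 14.00 - 6.02 = 7.98.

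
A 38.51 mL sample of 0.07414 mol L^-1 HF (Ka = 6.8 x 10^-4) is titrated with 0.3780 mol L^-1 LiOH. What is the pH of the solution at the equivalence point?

7.98

n(HF) = 0.07414 x 0.03851 = 0.002855 mol; V(LiOH) at equivalence = 0.002855/0.3780 = 0.007553 L.
At equivalence all the acid is converted to F-; total volume = 0.03851 + 0.007553 = 0.04606 L, so [F-] = 0.002855/0.04606 = 0.06198 M.
Kb = Kw/Ka = 1.0e-14 / 6.8 x 10^-4 = 1.47e-11.
[OH^-] = sqrt(Kb x [F-]) = sqrt(1.47e-11 x 0.06198) = 9.55e-7 M.
pOH = 6.02, so pH = 14.00 - 6.02 = 7.98.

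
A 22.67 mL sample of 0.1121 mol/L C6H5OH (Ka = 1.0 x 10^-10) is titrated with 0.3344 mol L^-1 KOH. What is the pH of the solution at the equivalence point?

11.46

n(C6H5OH) = 0.1121 x 0.02267 = 0.002541 mol; V(KOH) at equivalence = 0.002541/0.3344 = 0.007600 L.
At equivalence all the acid is converted to C6H5O-; total volume = 0.02267 + 0.007600 = 0.03027 L, so [C6H5O-] = 0.002541/0.03027 = 0.08396 M.
Kb = Kw/Ka = 1.0e-14 / 1.0 x 10^-10 = 0.000100.
[OH^-] = sqrt(Kb x [C6H5O-]) = sqrt(0.000100 x 0.08396) = 0.00290 M.
pOH = 2.54, so pH = 14.00 - 2.54 = 11.46.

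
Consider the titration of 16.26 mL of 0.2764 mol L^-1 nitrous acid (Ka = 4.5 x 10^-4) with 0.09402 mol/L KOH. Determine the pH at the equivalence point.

n(HNO2) = 0.2764 x 0.01626 = 0.004494 mol; V(KOH) at equivalence = 0.004494/0.09402 = 0.04780 L.
At equivalence all the acid is converted to NO2-; total volume = 0.01626 + 0.04780 = 0.06406 L, so [NO2-] = 0.004494/0.06406 = 0.07016 M.
Kb = Kw/Ka = 1.0e-14 / 4.5 x 10^-4 = 2.22e-11.
[OH^-] = sqrt(Kb x [NO2-]) = sqrt(2.22e-11 x 0.07016) = 1.25e-6 M.
pOH = 5.90, so pH = 14.00 - 5.90 = 8.10.

8.10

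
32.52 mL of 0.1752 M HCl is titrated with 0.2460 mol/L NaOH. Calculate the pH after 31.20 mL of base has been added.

12.49

n(acid) = 0.1752 x 0.03252 = 0.005698 mol; n(NaOH) added = 0.2460 x 0.03120 = 0.007675 mol.
Base is in excess by 0.007675 - 0.005698 = 0.001978 mol in a total volume of 0.06372 L.
[OH^-] = 0.001978/0.06372 = 0.03104 M, so pOH = 1.51 and pH = 14.00 - 1.51 = 12.49.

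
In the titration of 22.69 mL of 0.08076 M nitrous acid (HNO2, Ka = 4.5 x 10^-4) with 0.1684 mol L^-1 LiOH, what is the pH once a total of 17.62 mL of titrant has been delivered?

n(acid) = 0.08076 x 0.02269 = 0.001832 mol; n(LiOH) added = 0.1684 x 0.01762 = 0.002967 mol.
Base is in excess by 0.002967 - 0.001832 = 0.001135 mol in a total volume of 0.04031 L.
[OH^-] = 0.001135/0.04031 = 0.02815 M, so pOH = 1.55 and pH = 14.00 - 1.55 = 12.45.

12.45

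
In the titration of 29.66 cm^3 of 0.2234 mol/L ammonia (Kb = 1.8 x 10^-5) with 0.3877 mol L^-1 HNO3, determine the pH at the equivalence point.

n(NH3) = 0.2234 x 0.02966 = 0.006626 mol; V(HNO3) at equivalence = 0.006626/0.3877 = 0.01709 L.
At equivalence the base is fully converted to NH4+; total volume = 0.04675 L, so [NH4+] = 0.006626/0.04675 = 0.1417 M.
Ka(NH4+) = Kw/Kb = 1.0e-14 / 1.8 x 10^-5 = 5.56e-10.
[H^+] = sqrt(Ka x [NH4+]) = sqrt(5.56e-10 x 0.1417) = 8.87e-6 M.
pH = -log(8.87e-6) = 5.05.

5.05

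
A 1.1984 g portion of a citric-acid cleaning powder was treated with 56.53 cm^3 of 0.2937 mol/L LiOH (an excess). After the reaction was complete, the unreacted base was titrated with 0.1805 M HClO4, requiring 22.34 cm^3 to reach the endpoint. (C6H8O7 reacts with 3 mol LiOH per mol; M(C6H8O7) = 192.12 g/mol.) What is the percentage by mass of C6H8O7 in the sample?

Total n(LiOH) added = 0.2937 x 0.05653 = 0.01660 mol.
n(HClO4) used = 0.1805 x 0.02234 = 0.004032 mol, which equals the excess n(LiOH).
So n(LiOH) consumed by the sample = 0.01660 - 0.004032 = 0.01257 mol.
n(C6H8O7) = 0.01257 / 3 = 0.004190 mol.
mass C6H8O7 = 0.004190 x 192.12 = 0.8050 g, so %C6H8O7 = 0.8050/1.1984 x 100 = 67.2%.

67.2%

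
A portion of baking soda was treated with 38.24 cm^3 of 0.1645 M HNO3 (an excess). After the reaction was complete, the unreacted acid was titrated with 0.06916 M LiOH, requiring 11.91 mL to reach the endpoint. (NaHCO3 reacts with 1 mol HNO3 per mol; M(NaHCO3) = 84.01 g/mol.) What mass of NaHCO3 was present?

Total n(HNO3) added = 0.1645 x 0.03824 = 0.006290 mol.
n(LiOH) used = 0.06916 x 0.01191 = 0.0008237 mol, which equals the excess n(HNO3).
So n(HNO3) consumed by the sample = 0.006290 - 0.0008237 = 0.005467 mol.
n(NaHCO3) = 0.005467 / 1 = 0.005467 mol.
mass = 0.005467 mol x 84.01 g/mol = 0.459 g.

0.459 g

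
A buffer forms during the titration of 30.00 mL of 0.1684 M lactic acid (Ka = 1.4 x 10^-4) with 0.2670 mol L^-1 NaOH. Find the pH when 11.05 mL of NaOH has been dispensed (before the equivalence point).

4.00

Initial n(HC3H5O3) = 0.1684 x 0.03000 = 0.005052 mol.
n(NaOH) added = 0.2670 x 0.01105 = 0.002950 mol, converting that many moles of HC3H5O3 to C3H5O3-.
Remaining n(HC3H5O3) = 0.002102 mol; n(C3H5O3-) = 0.002950 mol.
By Henderson-Hasselbalch, pH = pKa + log([A^-]/[HA]) = 3.85 + log(0.002950/0.002102) = 3.85 + (+0.15) = 4.00.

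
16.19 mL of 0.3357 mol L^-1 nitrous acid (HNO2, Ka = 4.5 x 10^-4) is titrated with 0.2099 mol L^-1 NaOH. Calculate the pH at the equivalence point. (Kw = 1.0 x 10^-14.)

8.23

n(HNO2) = 0.3357 x 0.01619 = 0.005435 mol; V(NaOH) at equivalence = 0.005435/0.2099 = 0.02589 L.
At equivalence all the acid is converted to NO2-; total volume = 0.01619 + 0.02589 = 0.04208 L, so [NO2-] = 0.005435/0.04208 = 0.1291 M.
Kb = Kw/Ka = 1.0e-14 / 4.5 x 10^-4 = 2.22e-11.
[OH^-] = sqrt(Kb x [NO2-]) = sqrt(2.22e-11 x 0.1291) = 1.69e-6 M.
pOH = 5.77, so pH = 14.00 - 5.77 = 8.23.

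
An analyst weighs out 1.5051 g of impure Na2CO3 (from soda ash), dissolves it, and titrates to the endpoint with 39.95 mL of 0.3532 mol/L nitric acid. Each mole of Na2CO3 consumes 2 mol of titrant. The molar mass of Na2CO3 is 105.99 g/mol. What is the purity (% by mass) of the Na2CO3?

n(HNO3) = 0.3532 x 0.03995 = 0.01411 mol.
n(Na2CO3) = 0.01411 / 2 = 0.007055 mol.
mass of Na2CO3 = 0.007055 x 105.99 = 0.7478 g.
% purity = 0.7478 / 1.5051 x 100 = 49.7%.

49.7%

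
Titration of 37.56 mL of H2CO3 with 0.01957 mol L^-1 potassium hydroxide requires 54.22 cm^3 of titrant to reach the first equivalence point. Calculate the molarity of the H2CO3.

0.0283 M

n(KOH) = 0.01957 x 0.05422 = 0.001061 mol.
At the first equivalence point, 1 mol OH^- react per mol H2CO3, so n(H2CO3) = 0.001061 / 1 = 0.001061 mol.
[H2CO3] = 0.001061 / 0.03756 L = 0.0283 M.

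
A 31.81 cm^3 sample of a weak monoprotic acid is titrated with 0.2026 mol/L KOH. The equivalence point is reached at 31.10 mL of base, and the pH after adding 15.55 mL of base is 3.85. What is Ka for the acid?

1.4 x 10^-4

15.55 mL is half of the equivalence volume, so this is the half-equivalence point where [HA] = [A^-].
At half-equivalence pH = pKa, so pKa = 3.85.
Ka = 10^(-3.85) = 1.4 x 10^-4.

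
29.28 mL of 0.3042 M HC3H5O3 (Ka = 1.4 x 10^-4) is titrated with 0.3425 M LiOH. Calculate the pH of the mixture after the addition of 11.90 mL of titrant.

3.78

Initial n(HC3H5O3) = 0.3042 x 0.02928 = 0.008907 mol.
n(LiOH) added = 0.3425 x 0.01190 = 0.004076 mol, converting that many moles of HC3H5O3 to C3H5O3-.
Remaining n(HC3H5O3) = 0.004831 mol; n(C3H5O3-) = 0.004076 mol.
By Henderson-Hasselbalch, pH = pKa + log([A^-]/[HA]) = 3.85 + log(0.004076/0.004831) = 3.85 + (-0.07) = 3.78.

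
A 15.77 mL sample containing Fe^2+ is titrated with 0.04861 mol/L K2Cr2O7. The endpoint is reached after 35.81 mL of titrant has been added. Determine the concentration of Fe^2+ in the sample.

n(K2Cr2O7) = 0.04861 x 0.03581 = 0.001741 mol.
From the balanced equation, 1 mol K2Cr2O7 reacts with 6 mol Fe^2+, so n(Fe^2+) = 0.001741 x 6/1 = 0.01044 mol.
[Fe^2+] = 0.01044 / 0.01577 L = 0.662 M.

0.662 M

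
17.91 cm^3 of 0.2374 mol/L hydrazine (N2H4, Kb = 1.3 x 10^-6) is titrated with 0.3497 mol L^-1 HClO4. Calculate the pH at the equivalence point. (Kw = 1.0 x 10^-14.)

n(N2H4) = 0.2374 x 0.01791 = 0.004252 mol; V(HClO4) at equivalence = 0.004252/0.3497 = 0.01216 L.
At equivalence the base is fully converted to N2H5+; total volume = 0.03007 L, so [N2H5+] = 0.004252/0.03007 = 0.1414 M.
Ka(N2H5+) = Kw/Kb = 1.0e-14 / 1.3 x 10^-6 = 7.69e-9.
[H^+] = sqrt(Ka x [N2H5+]) = sqrt(7.69e-9 x 0.1414) = 3.30e-5 M.
pH = -log(3.30e-5) = 4.48.

4.48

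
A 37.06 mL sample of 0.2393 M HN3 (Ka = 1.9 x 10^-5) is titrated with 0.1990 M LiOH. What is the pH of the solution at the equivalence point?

8.88

n(HN3) = 0.2393 x 0.03706 = 0.008868 mol; V(LiOH) at equivalence = 0.008868/0.1990 = 0.04457 L.
At equivalence all the acid is converted to N3-; total volume = 0.03706 + 0.04457 = 0.08163 L, so [N3-] = 0.008868/0.08163 = 0.1086 M.
Kb = Kw/Ka = 1.0e-14 / 1.9 x 10^-5 = 5.26e-10.
[OH^-] = sqrt(Kb x [N3-]) = sqrt(5.26e-10 x 0.1086) = 7.56e-6 M.
pOH = 5.12, so pH = 14.00 - 5.12 = 8.88.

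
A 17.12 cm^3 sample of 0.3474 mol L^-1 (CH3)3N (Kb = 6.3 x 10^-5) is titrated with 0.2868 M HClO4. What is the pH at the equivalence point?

n((CH3)3N) = 0.3474 x 0.01712 = 0.005947 mol; V(HClO4) at equivalence = 0.005947/0.2868 = 0.02074 L.
At equivalence the base is fully converted to (CH3)3NH+; total volume = 0.03786 L, so [(CH3)3NH+] = 0.005947/0.03786 = 0.1571 M.
Ka((CH3)3NH+) = Kw/Kb = 1.0e-14 / 6.3 x 10^-5 = 1.59e-10.
[H^+] = sqrt(Ka x [(CH3)3NH+]) = sqrt(1.59e-10 x 0.1571) = 4.99e-6 M.
pH = -log(4.99e-6) = 5.30.

5.30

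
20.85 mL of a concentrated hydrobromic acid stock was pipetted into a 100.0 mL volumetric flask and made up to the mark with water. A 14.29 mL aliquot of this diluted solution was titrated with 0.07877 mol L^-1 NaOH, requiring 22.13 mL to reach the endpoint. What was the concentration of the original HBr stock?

n(NaOH) = 0.07877 x 0.02213 = 0.001743 mol.
n(HBr) in the aliquot = 0.001743 mol.
[diluted HBr] = 0.001743 / 0.01429 = 0.1220 M.
Dilution factor = 100.0/20.85 = 4.796, so [stock] = 0.1220 x 4.796 = 0.585 M.

0.585 M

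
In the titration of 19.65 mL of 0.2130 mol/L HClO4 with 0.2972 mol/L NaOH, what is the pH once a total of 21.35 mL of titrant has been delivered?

12.72

n(acid) = 0.2130 x 0.01965 = 0.004185 mol; n(NaOH) added = 0.2972 x 0.02135 = 0.006345 mol.
Base is in excess by 0.006345 - 0.004185 = 0.002160 mol in a total volume of 0.04100 L.
[OH^-] = 0.002160/0.04100 = 0.05268 M, so pOH = 1.28 and pH = 14.00 - 1.28 = 12.72.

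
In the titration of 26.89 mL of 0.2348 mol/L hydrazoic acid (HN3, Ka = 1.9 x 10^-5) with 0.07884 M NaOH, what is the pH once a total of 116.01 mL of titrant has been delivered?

n(acid) = 0.2348 x 0.02689 = 0.006314 mol; n(NaOH) added = 0.07884 x 0.1160 = 0.009146 mol.
Base is in excess by 0.009146 - 0.006314 = 0.002832 mol in a total volume of 0.1429 L.
[OH^-] = 0.002832/0.1429 = 0.01982 M, so pOH = 1.70 and pH = 14.00 - 1.70 = 12.30.

12.30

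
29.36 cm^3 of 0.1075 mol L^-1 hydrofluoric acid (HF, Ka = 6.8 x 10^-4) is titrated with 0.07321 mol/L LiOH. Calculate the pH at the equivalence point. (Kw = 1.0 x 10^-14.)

n(HF) = 0.1075 x 0.02936 = 0.003156 mol; V(LiOH) at equivalence = 0.003156/0.07321 = 0.04311 L.
At equivalence all the acid is converted to F-; total volume = 0.02936 + 0.04311 = 0.07247 L, so [F-] = 0.003156/0.07247 = 0.04355 M.
Kb = Kw/Ka = 1.0e-14 / 6.8 x 10^-4 = 1.47e-11.
[OH^-] = sqrt(Kb x [F-]) = sqrt(1.47e-11 x 0.04355) = 8.00e-7 M.
pOH = 6.10, so pH = 14.00 - 6.10 = 7.90.

7.90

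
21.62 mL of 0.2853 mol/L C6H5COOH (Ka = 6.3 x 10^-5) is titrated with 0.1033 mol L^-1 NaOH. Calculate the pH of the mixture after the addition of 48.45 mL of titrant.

4.83

Initial n(C6H5COOH) = 0.2853 x 0.02162 = 0.006168 mol.
n(NaOH) added = 0.1033 x 0.04845 = 0.005005 mol, converting that many moles of C6H5COOH to C6H5COO-.
Remaining n(C6H5COOH) = 0.001163 mol; n(C6H5COO-) = 0.005005 mol.
By Henderson-Hasselbalch, pH = pKa + log([A^-]/[HA]) = 4.20 + log(0.005005/0.001163) = 4.20 + (+0.63) = 4.83.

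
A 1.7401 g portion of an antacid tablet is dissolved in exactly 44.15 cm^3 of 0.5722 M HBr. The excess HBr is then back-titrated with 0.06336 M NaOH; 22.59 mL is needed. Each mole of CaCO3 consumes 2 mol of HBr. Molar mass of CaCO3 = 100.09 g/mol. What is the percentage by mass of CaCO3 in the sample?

68.5%

Total n(HBr) added = 0.5722 x 0.04415 = 0.02526 mol.
n(NaOH) used = 0.06336 x 0.02259 = 0.001431 mol, which equals the excess n(HBr).
So n(HBr) consumed by the sample = 0.02526 - 0.001431 = 0.02383 mol.
n(CaCO3) = 0.02383 / 2 = 0.01192 mol.
mass CaCO3 = 0.01192 x 100.09 = 1.193 g, so %CaCO3 = 1.193/1.7401 x 100 = 68.5%.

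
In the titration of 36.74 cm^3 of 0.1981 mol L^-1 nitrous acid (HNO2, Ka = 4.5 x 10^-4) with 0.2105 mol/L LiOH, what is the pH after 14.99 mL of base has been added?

Initial n(HNO2) = 0.1981 x 0.03674 = 0.007278 mol.
n(LiOH) added = 0.2105 x 0.01499 = 0.003155 mol, converting that many moles of HNO2 to NO2-.
Remaining n(HNO2) = 0.004123 mol; n(NO2-) = 0.003155 mol.
By Henderson-Hasselbalch, pH = pKa + log([A^-]/[HA]) = 3.35 + log(0.003155/0.004123) = 3.35 + (-0.12) = 3.23.

3.23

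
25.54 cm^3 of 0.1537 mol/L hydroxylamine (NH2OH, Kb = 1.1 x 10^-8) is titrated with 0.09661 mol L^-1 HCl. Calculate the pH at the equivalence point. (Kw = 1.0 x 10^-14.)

3.63

n(NH2OH) = 0.1537 x 0.02554 = 0.003925 mol; V(HCl) at equivalence = 0.003925/0.09661 = 0.04063 L.
At equivalence the base is fully converted to NH3OH+; total volume = 0.06617 L, so [NH3OH+] = 0.003925/0.06617 = 0.05932 M.
Ka(NH3OH+) = Kw/Kb = 1.0e-14 / 1.1 x 10^-8 = 9.09e-7.
[H^+] = sqrt(Ka x [NH3OH+]) = sqrt(9.09e-7 x 0.05932) = 0.000232 M.
pH = -log(0.000232) = 3.63.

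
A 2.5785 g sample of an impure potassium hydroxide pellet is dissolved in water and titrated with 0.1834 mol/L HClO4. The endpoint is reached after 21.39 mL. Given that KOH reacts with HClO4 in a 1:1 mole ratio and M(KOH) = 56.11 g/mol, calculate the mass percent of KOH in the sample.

n(HClO4) = 0.1834 x 0.02139 = 0.003923 mol.
n(KOH) = 0.003923 / 1 = 0.003923 mol.
mass of KOH = 0.003923 x 56.11 = 0.2201 g.
% purity = 0.2201 / 2.5785 x 100 = 8.54%.

8.54%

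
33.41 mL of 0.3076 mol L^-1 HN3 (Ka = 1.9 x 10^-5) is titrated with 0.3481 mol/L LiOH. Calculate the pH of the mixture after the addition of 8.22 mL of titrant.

Initial n(HN3) = 0.3076 x 0.03341 = 0.01028 mol.
n(LiOH) added = 0.3481 x 0.008220 = 0.002861 mol, converting that many moles of HN3 to N3-.
Remaining n(HN3) = 0.007416 mol; n(N3-) = 0.002861 mol.
By Henderson-Hasselbalch, pH = pKa + log([A^-]/[HA]) = 4.72 + log(0.002861/0.007416) = 4.72 + (-0.41) = 4.31.

4.31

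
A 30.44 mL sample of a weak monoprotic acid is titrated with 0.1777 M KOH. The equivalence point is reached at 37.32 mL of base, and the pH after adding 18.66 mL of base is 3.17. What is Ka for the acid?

6.8 x 10^-4

18.66 mL is half of the equivalence volume, so this is the half-equivalence point where [HA] = [A^-].
At half-equivalence pH = pKa, so pKa = 3.17.
Ka = 10^(-3.17) = 6.8 x 10^-4.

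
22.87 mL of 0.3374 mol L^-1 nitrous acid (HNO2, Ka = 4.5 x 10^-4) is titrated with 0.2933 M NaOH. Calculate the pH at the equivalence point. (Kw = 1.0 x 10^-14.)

8.27

n(HNO2) = 0.3374 x 0.02287 = 0.007716 mol; V(NaOH) at equivalence = 0.007716/0.2933 = 0.02631 L.
At equivalence all the acid is converted to NO2-; total volume = 0.02287 + 0.02631 = 0.04918 L, so [NO2-] = 0.007716/0.04918 = 0.1569 M.
Kb = Kw/Ka = 1.0e-14 / 4.5 x 10^-4 = 2.22e-11.
[OH^-] = sqrt(Kb x [NO2-]) = sqrt(2.22e-11 x 0.1569) = 1.87e-6 M.
pOH = 5.73, so pH = 14.00 - 5.73 = 8.27.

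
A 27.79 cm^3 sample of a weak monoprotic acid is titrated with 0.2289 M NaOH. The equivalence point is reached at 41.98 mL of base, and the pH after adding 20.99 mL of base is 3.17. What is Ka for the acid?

6.8 x 10^-4

20.99 mL is half of the equivalence volume, so this is the half-equivalence point where [HA] = [A^-].
At half-equivalence pH = pKa, so pKa = 3.17.
Ka = 10^(-3.17) = 6.8 x 10^-4.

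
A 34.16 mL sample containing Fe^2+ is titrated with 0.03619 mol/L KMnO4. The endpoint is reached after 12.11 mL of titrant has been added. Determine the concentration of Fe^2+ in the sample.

0.0641 M

n(KMnO4) = 0.03619 x 0.01211 = 0.0004383 mol.
From the balanced equation, 1 mol KMnO4 reacts with 5 mol Fe^2+, so n(Fe^2+) = 0.0004383 x 5/1 = 0.002191 mol.
[Fe^2+] = 0.002191 / 0.03416 L = 0.0641 M.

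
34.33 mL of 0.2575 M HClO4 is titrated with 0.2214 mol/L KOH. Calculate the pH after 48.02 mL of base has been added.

12.34

n(acid) = 0.2575 x 0.03433 = 0.008840 mol; n(KOH) added = 0.2214 x 0.04802 = 0.01063 mol.
Base is in excess by 0.01063 - 0.008840 = 0.001792 mol in a total volume of 0.08235 L.
[OH^-] = 0.001792/0.08235 = 0.02176 M, so pOH = 1.66 and pH = 14.00 - 1.66 = 12.34.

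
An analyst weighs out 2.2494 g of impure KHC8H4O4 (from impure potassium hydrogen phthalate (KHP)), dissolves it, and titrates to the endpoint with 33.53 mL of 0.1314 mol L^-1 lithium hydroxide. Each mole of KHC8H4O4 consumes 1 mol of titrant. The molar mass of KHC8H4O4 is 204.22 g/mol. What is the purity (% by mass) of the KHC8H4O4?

n(LiOH) = 0.1314 x 0.03353 = 0.004406 mol.
n(KHC8H4O4) = 0.004406 / 1 = 0.004406 mol.
mass of KHC8H4O4 = 0.004406 x 204.22 = 0.8998 g.
% purity = 0.8998 / 2.2494 x 100 = 40.0%.

40.0%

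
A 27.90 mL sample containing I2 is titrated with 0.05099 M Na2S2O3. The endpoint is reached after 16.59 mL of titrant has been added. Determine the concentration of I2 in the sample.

0.0152 M

n(Na2S2O3) = 0.05099 x 0.01659 = 0.0008459 mol.
From the balanced equation, 2 mol Na2S2O3 reacts with 1 mol I2, so n(I2) = 0.0008459 x 1/2 = 0.0004230 mol.
[I2] = 0.0004230 / 0.02790 L = 0.0152 M.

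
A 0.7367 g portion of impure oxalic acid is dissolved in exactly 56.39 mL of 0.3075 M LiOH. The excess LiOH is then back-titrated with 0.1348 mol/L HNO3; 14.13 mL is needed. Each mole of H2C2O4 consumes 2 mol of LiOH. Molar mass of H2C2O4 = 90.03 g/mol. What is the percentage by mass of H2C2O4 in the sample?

Total n(LiOH) added = 0.3075 x 0.05639 = 0.01734 mol.
n(HNO3) used = 0.1348 x 0.01413 = 0.001905 mol, which equals the excess n(LiOH).
So n(LiOH) consumed by the sample = 0.01734 - 0.001905 = 0.01544 mol.
n(H2C2O4) = 0.01544 / 2 = 0.007718 mol.
mass H2C2O4 = 0.007718 x 90.03 = 0.6948 g, so %H2C2O4 = 0.6948/0.7367 x 100 = 94.3%.

94.3%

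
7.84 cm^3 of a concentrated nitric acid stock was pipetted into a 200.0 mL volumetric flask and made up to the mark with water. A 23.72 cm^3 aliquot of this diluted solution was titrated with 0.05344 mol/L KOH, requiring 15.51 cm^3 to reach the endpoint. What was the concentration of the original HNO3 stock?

0.891 M

n(KOH) = 0.05344 x 0.01551 = 0.0008289 mol.
n(HNO3) in the aliquot = 0.0008289 mol.
[diluted HNO3] = 0.0008289 / 0.02372 = 0.03494 M.
Dilution factor = 200.0/7.840 = 25.51, so [stock] = 0.03494 x 25.51 = 0.891 M.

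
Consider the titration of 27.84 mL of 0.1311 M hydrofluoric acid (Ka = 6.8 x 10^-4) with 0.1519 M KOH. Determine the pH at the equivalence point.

n(HF) = 0.1311 x 0.02784 = 0.003650 mol; V(KOH) at equivalence = 0.003650/0.1519 = 0.02403 L.
At equivalence all the acid is converted to F-; total volume = 0.02784 + 0.02403 = 0.05187 L, so [F-] = 0.003650/0.05187 = 0.07037 M.
Kb = Kw/Ka = 1.0e-14 / 6.8 x 10^-4 = 1.47e-11.
[OH^-] = sqrt(Kb x [F-]) = sqrt(1.47e-11 x 0.07037) = 1.02e-6 M.
pOH = 5.99, so pH = 14.00 - 5.99 = 8.01.

8.01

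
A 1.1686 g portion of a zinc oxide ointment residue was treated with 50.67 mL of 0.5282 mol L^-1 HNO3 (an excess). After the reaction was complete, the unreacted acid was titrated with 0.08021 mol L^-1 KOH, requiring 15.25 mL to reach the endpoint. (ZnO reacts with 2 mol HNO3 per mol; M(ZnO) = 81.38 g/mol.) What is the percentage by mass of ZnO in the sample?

88.9%

Total n(HNO3) added = 0.5282 x 0.05067 = 0.02676 mol.
n(KOH) used = 0.08021 x 0.01525 = 0.001223 mol, which equals the excess n(HNO3).
So n(HNO3) consumed by the sample = 0.02676 - 0.001223 = 0.02554 mol.
n(ZnO) = 0.02554 / 2 = 0.01277 mol.
mass ZnO = 0.01277 x 81.38 = 1.039 g, so %ZnO = 1.039/1.1686 x 100 = 88.9%.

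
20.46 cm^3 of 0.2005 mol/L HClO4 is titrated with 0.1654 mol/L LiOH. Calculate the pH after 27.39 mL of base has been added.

11.95

n(acid) = 0.2005 x 0.02046 = 0.004102 mol; n(LiOH) added = 0.1654 x 0.02739 = 0.004530 mol.
Base is in excess by 0.004530 - 0.004102 = 0.0004281 mol in a total volume of 0.04785 L.
[OH^-] = 0.0004281/0.04785 = 0.008946 M, so pOH = 2.05 and pH = 14.00 - 2.05 = 11.95.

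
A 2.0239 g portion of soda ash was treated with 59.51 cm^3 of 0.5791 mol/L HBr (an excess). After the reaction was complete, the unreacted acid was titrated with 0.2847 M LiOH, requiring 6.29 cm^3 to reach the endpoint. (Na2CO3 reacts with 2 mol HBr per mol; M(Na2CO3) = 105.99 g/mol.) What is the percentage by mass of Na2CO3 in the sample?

Total n(HBr) added = 0.5791 x 0.05951 = 0.03446 mol.
n(LiOH) used = 0.2847 x 0.006290 = 0.001791 mol, which equals the excess n(HBr).
So n(HBr) consumed by the sample = 0.03446 - 0.001791 = 0.03267 mol.
n(Na2CO3) = 0.03267 / 2 = 0.01634 mol.
mass Na2CO3 = 0.01634 x 105.99 = 1.731 g, so %Na2CO3 = 1.731/2.0239 x 100 = 85.5%.

85.5%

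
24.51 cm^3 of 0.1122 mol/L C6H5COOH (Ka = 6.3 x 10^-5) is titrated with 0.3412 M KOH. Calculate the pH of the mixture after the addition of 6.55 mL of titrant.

4.84

Initial n(C6H5COOH) = 0.1122 x 0.02451 = 0.002750 mol.
n(KOH) added = 0.3412 x 0.006550 = 0.002235 mol, converting that many moles of C6H5COOH to C6H5COO-.
Remaining n(C6H5COOH) = 0.0005152 mol; n(C6H5COO-) = 0.002235 mol.
By Henderson-Hasselbalch, pH = pKa + log([A^-]/[HA]) = 4.20 + log(0.002235/0.0005152) = 4.20 + (+0.64) = 4.84.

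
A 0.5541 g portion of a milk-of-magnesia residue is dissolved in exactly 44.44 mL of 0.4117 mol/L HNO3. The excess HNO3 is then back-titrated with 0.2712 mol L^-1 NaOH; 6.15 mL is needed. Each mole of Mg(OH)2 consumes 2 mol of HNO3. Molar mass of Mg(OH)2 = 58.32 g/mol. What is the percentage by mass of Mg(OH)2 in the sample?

87.5%

Total n(HNO3) added = 0.4117 x 0.04444 = 0.01830 mol.
n(NaOH) used = 0.2712 x 0.006150 = 0.001668 mol, which equals the excess n(HNO3).
So n(HNO3) consumed by the sample = 0.01830 - 0.001668 = 0.01663 mol.
n(Mg(OH)2) = 0.01663 / 2 = 0.008314 mol.
mass Mg(OH)2 = 0.008314 x 58.32 = 0.4849 g, so %Mg(OH)2 = 0.4849/0.5541 x 100 = 87.5%.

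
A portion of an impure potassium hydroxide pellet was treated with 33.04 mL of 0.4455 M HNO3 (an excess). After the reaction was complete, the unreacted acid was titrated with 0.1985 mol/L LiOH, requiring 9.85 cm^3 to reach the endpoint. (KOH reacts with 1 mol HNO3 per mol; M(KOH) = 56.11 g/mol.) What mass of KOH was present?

0.716 g

Total n(HNO3) added = 0.4455 x 0.03304 = 0.01472 mol.
n(LiOH) used = 0.1985 x 0.009850 = 0.001955 mol, which equals the excess n(HNO3).
So n(HNO3) consumed by the sample = 0.01472 - 0.001955 = 0.01276 mol.
n(KOH) = 0.01276 / 1 = 0.01276 mol.
mass = 0.01276 mol x 56.11 g/mol = 0.716 g.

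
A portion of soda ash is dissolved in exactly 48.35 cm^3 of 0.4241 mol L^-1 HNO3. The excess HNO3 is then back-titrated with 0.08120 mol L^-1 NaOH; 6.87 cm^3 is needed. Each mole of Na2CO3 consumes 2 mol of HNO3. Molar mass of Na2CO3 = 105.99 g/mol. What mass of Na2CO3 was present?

1.06 g

Total n(HNO3) added = 0.4241 x 0.04835 = 0.02051 mol.
n(NaOH) used = 0.08120 x 0.006870 = 0.0005578 mol, which equals the excess n(HNO3).
So n(HNO3) consumed by the sample = 0.02051 - 0.0005578 = 0.01995 mol.
n(Na2CO3) = 0.01995 / 2 = 0.009974 mol.
mass = 0.009974 mol x 105.99 g/mol = 1.06 g.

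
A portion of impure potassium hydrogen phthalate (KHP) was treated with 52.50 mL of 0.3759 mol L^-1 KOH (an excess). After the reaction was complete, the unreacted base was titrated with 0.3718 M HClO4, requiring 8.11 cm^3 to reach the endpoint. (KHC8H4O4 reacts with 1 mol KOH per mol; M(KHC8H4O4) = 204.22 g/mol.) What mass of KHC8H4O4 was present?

Total n(KOH) added = 0.3759 x 0.05250 = 0.01973 mol.
n(HClO4) used = 0.3718 x 0.008110 = 0.003015 mol, which equals the excess n(KOH).
So n(KOH) consumed by the sample = 0.01973 - 0.003015 = 0.01672 mol.
n(KHC8H4O4) = 0.01672 / 1 = 0.01672 mol.
mass = 0.01672 mol x 204.22 g/mol = 3.41 g.

3.41 g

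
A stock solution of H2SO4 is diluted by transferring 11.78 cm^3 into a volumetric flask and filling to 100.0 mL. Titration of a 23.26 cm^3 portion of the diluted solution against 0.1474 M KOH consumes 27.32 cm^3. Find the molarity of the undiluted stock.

0.735 M

n(KOH) = 0.1474 x 0.02732 = 0.004027 mol.
n(H2SO4) in the aliquot = 0.004027 x 1/2 = 0.002013 mol.
[diluted H2SO4] = 0.002013 / 0.02326 = 0.08656 M.
Dilution factor = 100.0/11.78 = 8.489, so [stock] = 0.08656 x 8.489 = 0.735 M.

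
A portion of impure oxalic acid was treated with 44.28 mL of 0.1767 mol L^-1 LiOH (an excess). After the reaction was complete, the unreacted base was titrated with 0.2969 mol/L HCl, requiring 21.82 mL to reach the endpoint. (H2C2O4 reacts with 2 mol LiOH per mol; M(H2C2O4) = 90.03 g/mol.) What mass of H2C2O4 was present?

0.0606 g

Total n(LiOH) added = 0.1767 x 0.04428 = 0.007824 mol.
n(HCl) used = 0.2969 x 0.02182 = 0.006478 mol, which equals the excess n(LiOH).
So n(LiOH) consumed by the sample = 0.007824 - 0.006478 = 0.001346 mol.
n(H2C2O4) = 0.001346 / 2 = 0.0006730 mol.
mass = 0.0006730 mol x 90.03 g/mol = 0.0606 g.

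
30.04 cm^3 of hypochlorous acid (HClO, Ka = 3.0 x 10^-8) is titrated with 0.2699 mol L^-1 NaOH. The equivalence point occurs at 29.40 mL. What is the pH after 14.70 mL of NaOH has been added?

7.52

14.70 mL is exactly half the equivalence volume (29.40/2), i.e. the half-equivalence point.
There, n(HA) = n(A^-), so pH = pKa = -log(3.0 x 10^-8) = 7.52.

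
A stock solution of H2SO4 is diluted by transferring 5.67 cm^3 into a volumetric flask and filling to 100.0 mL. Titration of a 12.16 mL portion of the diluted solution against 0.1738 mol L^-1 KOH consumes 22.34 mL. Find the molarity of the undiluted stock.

2.82 M

n(KOH) = 0.1738 x 0.02234 = 0.003883 mol.
n(H2SO4) in the aliquot = 0.003883 x 1/2 = 0.001941 mol.
[diluted H2SO4] = 0.001941 / 0.01216 = 0.1597 M.
Dilution factor = 100.0/5.670 = 17.64, so [stock] = 0.1597 x 17.64 = 2.82 M.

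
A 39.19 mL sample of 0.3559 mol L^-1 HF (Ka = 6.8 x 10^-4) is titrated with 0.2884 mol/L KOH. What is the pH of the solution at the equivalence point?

n(HF) = 0.3559 x 0.03919 = 0.01395 mol; V(KOH) at equivalence = 0.01395/0.2884 = 0.04836 L.
At equivalence all the acid is converted to F-; total volume = 0.03919 + 0.04836 = 0.08755 L, so [F-] = 0.01395/0.08755 = 0.1593 M.
Kb = Kw/Ka = 1.0e-14 / 6.8 x 10^-4 = 1.47e-11.
[OH^-] = sqrt(Kb x [F-]) = sqrt(1.47e-11 x 0.1593) = 1.53e-6 M.
pOH = 5.82, so pH = 14.00 - 5.82 = 8.18.

8.18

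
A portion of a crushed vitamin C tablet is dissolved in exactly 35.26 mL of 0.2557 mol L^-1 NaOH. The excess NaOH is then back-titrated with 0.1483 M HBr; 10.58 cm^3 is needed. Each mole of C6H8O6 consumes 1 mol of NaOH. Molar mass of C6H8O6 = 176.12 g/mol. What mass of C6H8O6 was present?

1.31 g

Total n(NaOH) added = 0.2557 x 0.03526 = 0.009016 mol.
n(HBr) used = 0.1483 x 0.01058 = 0.001569 mol, which equals the excess n(NaOH).
So n(NaOH) consumed by the sample = 0.009016 - 0.001569 = 0.007447 mol.
n(C6H8O6) = 0.007447 / 1 = 0.007447 mol.
mass = 0.007447 mol x 176.12 g/mol = 1.31 g.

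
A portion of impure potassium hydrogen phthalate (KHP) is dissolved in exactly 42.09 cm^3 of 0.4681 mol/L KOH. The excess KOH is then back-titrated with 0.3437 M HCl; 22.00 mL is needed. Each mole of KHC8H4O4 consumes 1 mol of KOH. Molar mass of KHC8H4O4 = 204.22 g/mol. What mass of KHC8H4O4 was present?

Total n(KOH) added = 0.4681 x 0.04209 = 0.01970 mol.
n(HCl) used = 0.3437 x 0.02200 = 0.007561 mol, which equals the excess n(KOH).
So n(KOH) consumed by the sample = 0.01970 - 0.007561 = 0.01214 mol.
n(KHC8H4O4) = 0.01214 / 1 = 0.01214 mol.
mass = 0.01214 mol x 204.22 g/mol = 2.48 g.

2.48 g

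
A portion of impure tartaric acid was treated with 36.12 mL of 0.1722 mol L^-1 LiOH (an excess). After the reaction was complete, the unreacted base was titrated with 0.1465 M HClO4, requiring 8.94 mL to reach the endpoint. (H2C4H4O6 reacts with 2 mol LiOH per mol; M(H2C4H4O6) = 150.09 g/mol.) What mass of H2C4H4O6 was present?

Total n(LiOH) added = 0.1722 x 0.03612 = 0.006220 mol.
n(HClO4) used = 0.1465 x 0.008940 = 0.001310 mol, which equals the excess n(LiOH).
So n(LiOH) consumed by the sample = 0.006220 - 0.001310 = 0.004910 mol.
n(H2C4H4O6) = 0.004910 / 2 = 0.002455 mol.
mass = 0.002455 mol x 150.09 g/mol = 0.368 g.

0.368 g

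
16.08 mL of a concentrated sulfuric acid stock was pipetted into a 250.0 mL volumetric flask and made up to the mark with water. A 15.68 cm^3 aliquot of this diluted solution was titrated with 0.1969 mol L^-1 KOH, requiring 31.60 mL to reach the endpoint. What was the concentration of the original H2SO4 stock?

3.08 M

n(KOH) = 0.1969 x 0.03160 = 0.006222 mol.
n(H2SO4) in the aliquot = 0.006222 x 1/2 = 0.003111 mol.
[diluted H2SO4] = 0.003111 / 0.01568 = 0.1984 M.
Dilution factor = 250.0/16.08 = 15.55, so [stock] = 0.1984 x 15.55 = 3.08 M.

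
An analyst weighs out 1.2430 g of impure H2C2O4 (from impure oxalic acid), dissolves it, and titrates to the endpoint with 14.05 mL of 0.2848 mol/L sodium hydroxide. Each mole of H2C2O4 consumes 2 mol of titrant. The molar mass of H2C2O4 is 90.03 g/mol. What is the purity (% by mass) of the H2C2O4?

14.5%

n(NaOH) = 0.2848 x 0.01405 = 0.004001 mol.
n(H2C2O4) = 0.004001 / 2 = 0.002001 mol.
mass of H2C2O4 = 0.002001 x 90.03 = 0.1801 g.
% purity = 0.1801 / 1.2430 x 100 = 14.5%.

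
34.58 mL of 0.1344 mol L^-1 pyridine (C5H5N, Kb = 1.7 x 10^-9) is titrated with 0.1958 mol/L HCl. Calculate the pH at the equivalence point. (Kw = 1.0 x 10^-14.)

3.16

n(C5H5N) = 0.1344 x 0.03458 = 0.004648 mol; V(HCl) at equivalence = 0.004648/0.1958 = 0.02374 L.
At equivalence the base is fully converted to C5H5NH+; total volume = 0.05832 L, so [C5H5NH+] = 0.004648/0.05832 = 0.07970 M.
Ka(C5H5NH+) = Kw/Kb = 1.0e-14 / 1.7 x 10^-9 = 5.88e-6.
[H^+] = sqrt(Ka x [C5H5NH+]) = sqrt(5.88e-6 x 0.07970) = 0.000685 M.
pH = -log(0.000685) = 3.16.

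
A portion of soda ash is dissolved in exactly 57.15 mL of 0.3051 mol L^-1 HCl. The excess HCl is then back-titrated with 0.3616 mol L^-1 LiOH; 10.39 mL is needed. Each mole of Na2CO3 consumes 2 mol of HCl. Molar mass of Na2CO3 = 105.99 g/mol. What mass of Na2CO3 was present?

0.725 g

Total n(HCl) added = 0.3051 x 0.05715 = 0.01744 mol.
n(LiOH) used = 0.3616 x 0.01039 = 0.003757 mol, which equals the excess n(HCl).
So n(HCl) consumed by the sample = 0.01744 - 0.003757 = 0.01368 mol.
n(Na2CO3) = 0.01368 / 2 = 0.006840 mol.
mass = 0.006840 mol x 105.99 g/mol = 0.725 g.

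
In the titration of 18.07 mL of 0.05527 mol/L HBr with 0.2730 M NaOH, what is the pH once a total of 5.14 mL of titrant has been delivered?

n(acid) = 0.05527 x 0.01807 = 0.0009987 mol; n(NaOH) added = 0.2730 x 0.005140 = 0.001403 mol.
Base is in excess by 0.001403 - 0.0009987 = 0.0004045 mol in a total volume of 0.02321 L.
[OH^-] = 0.0004045/0.02321 = 0.01743 M, so pOH = 1.76 and pH = 14.00 - 1.76 = 12.24.

12.24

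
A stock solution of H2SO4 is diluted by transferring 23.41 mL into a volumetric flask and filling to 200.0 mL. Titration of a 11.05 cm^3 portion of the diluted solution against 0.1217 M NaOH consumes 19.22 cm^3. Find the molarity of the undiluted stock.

0.904 M

n(NaOH) = 0.1217 x 0.01922 = 0.002339 mol.
n(H2SO4) in the aliquot = 0.002339 x 1/2 = 0.001170 mol.
[diluted H2SO4] = 0.001170 / 0.01105 = 0.1058 M.
Dilution factor = 200.0/23.41 = 8.543, so [stock] = 0.1058 x 8.543 = 0.904 M.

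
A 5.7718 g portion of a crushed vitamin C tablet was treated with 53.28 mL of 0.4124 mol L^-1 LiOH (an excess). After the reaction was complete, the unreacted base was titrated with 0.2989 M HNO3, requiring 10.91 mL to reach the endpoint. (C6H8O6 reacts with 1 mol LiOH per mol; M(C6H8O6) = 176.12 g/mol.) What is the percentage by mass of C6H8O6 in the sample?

Total n(LiOH) added = 0.4124 x 0.05328 = 0.02197 mol.
n(HNO3) used = 0.2989 x 0.01091 = 0.003261 mol, which equals the excess n(LiOH).
So n(LiOH) consumed by the sample = 0.02197 - 0.003261 = 0.01871 mol.
n(C6H8O6) = 0.01871 / 1 = 0.01871 mol.
mass C6H8O6 = 0.01871 x 176.12 = 3.295 g, so %C6H8O6 = 3.295/5.7718 x 100 = 57.1%.

57.1%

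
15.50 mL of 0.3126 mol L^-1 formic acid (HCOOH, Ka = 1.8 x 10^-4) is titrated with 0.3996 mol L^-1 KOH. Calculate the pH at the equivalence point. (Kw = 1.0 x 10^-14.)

8.49

n(HCOOH) = 0.3126 x 0.01550 = 0.004845 mol; V(KOH) at equivalence = 0.004845/0.3996 = 0.01213 L.
At equivalence all the acid is converted to HCOO-; total volume = 0.01550 + 0.01213 = 0.02763 L, so [HCOO-] = 0.004845/0.02763 = 0.1754 M.
Kb = Kw/Ka = 1.0e-14 / 1.8 x 10^-4 = 5.56e-11.
[OH^-] = sqrt(Kb x [HCOO-]) = sqrt(5.56e-11 x 0.1754) = 3.12e-6 M.
pOH = 5.51, so pH = 14.00 - 5.51 = 8.49.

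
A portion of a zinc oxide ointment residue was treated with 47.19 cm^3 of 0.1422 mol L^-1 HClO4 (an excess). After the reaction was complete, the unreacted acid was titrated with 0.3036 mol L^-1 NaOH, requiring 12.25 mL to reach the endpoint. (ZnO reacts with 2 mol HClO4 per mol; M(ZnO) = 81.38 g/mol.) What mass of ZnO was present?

0.122 g

Total n(HClO4) added = 0.1422 x 0.04719 = 0.006710 mol.
n(NaOH) used = 0.3036 x 0.01225 = 0.003719 mol, which equals the excess n(HClO4).
So n(HClO4) consumed by the sample = 0.006710 - 0.003719 = 0.002991 mol.
n(ZnO) = 0.002991 / 2 = 0.001496 mol.
mass = 0.001496 mol x 81.38 g/mol = 0.122 g.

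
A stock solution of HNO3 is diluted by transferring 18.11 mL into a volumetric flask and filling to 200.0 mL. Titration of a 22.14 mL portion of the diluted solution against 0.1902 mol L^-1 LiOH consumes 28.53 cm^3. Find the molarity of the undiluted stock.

2.71 M

n(LiOH) = 0.1902 x 0.02853 = 0.005426 mol.
n(HNO3) in the aliquot = 0.005426 mol.
[diluted HNO3] = 0.005426 / 0.02214 = 0.2451 M.
Dilution factor = 200.0/18.11 = 11.04, so [stock] = 0.2451 x 11.04 = 2.71 M.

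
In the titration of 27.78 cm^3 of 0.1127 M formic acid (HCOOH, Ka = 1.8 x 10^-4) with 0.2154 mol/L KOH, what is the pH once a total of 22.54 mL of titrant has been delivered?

n(acid) = 0.1127 x 0.02778 = 0.003131 mol; n(KOH) added = 0.2154 x 0.02254 = 0.004855 mol.
Base is in excess by 0.004855 - 0.003131 = 0.001724 mol in a total volume of 0.05032 L.
[OH^-] = 0.001724/0.05032 = 0.03427 M, so pOH = 1.47 and pH = 14.00 - 1.47 = 12.53.

12.53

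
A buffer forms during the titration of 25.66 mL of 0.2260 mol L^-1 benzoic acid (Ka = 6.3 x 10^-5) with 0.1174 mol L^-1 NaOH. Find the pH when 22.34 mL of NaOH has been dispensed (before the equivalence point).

Initial n(C6H5COOH) = 0.2260 x 0.02566 = 0.005799 mol.
n(NaOH) added = 0.1174 x 0.02234 = 0.002623 mol, converting that many moles of C6H5COOH to C6H5COO-.
Remaining n(C6H5COOH) = 0.003176 mol; n(C6H5COO-) = 0.002623 mol.
By Henderson-Hasselbalch, pH = pKa + log([A^-]/[HA]) = 4.20 + log(0.002623/0.003176) = 4.20 + (-0.08) = 4.12.

4.12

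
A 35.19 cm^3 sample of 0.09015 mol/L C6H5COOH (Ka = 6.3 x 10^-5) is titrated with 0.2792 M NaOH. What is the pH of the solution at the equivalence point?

8.52

n(C6H5COOH) = 0.09015 x 0.03519 = 0.003172 mol; V(NaOH) at equivalence = 0.003172/0.2792 = 0.01136 L.
At equivalence all the acid is converted to C6H5COO-; total volume = 0.03519 + 0.01136 = 0.04655 L, so [C6H5COO-] = 0.003172/0.04655 = 0.06815 M.
Kb = Kw/Ka = 1.0e-14 / 6.3 x 10^-5 = 1.59e-10.
[OH^-] = sqrt(Kb x [C6H5COO-]) = sqrt(1.59e-10 x 0.06815) = 3.29e-6 M.
pOH = 5.48, so pH = 14.00 - 5.48 = 8.52.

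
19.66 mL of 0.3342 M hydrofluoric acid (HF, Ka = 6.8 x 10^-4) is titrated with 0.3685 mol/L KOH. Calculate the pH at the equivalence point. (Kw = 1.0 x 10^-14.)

8.21

n(HF) = 0.3342 x 0.01966 = 0.006570 mol; V(KOH) at equivalence = 0.006570/0.3685 = 0.01783 L.
At equivalence all the acid is converted to F-; total volume = 0.01966 + 0.01783 = 0.03749 L, so [F-] = 0.006570/0.03749 = 0.1753 M.
Kb = Kw/Ka = 1.0e-14 / 6.8 x 10^-4 = 1.47e-11.
[OH^-] = sqrt(Kb x [F-]) = sqrt(1.47e-11 x 0.1753) = 1.61e-6 M.
pOH = 5.79, so pH = 14.00 - 5.79 = 8.21.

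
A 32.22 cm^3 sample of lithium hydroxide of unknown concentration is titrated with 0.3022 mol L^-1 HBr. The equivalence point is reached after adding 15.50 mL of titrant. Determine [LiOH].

0.145 M

n(HBr) delivered = 0.3022 x 0.01550 = 0.004684 mol.
For a 1:1 reaction, n(LiOH) = 0.004684 mol.
[LiOH] = 0.004684 mol / 0.03222 L = 0.145 M.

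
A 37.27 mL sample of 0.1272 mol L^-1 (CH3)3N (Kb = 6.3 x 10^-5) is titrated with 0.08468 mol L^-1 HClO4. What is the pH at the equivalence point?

n((CH3)3N) = 0.1272 x 0.03727 = 0.004741 mol; V(HClO4) at equivalence = 0.004741/0.08468 = 0.05598 L.
At equivalence the base is fully converted to (CH3)3NH+; total volume = 0.09325 L, so [(CH3)3NH+] = 0.004741/0.09325 = 0.05084 M.
Ka((CH3)3NH+) = Kw/Kb = 1.0e-14 / 6.3 x 10^-5 = 1.59e-10.
[H^+] = sqrt(Ka x [(CH3)3NH+]) = sqrt(1.59e-10 x 0.05084) = 2.84e-6 M.
pH = -log(2.84e-6) = 5.55.

5.55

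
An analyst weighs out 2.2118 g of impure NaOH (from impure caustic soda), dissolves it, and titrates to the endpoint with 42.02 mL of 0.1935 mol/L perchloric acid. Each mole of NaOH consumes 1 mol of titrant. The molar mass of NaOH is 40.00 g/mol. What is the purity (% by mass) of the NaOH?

n(HClO4) = 0.1935 x 0.04202 = 0.008131 mol.
n(NaOH) = 0.008131 / 1 = 0.008131 mol.
mass of NaOH = 0.008131 x 40.00 = 0.3252 g.
% purity = 0.3252 / 2.2118 x 100 = 14.7%.

14.7%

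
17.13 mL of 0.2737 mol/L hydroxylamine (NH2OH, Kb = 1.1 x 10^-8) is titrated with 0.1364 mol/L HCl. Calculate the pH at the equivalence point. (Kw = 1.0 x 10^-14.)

3.54

n(NH2OH) = 0.2737 x 0.01713 = 0.004688 mol; V(HCl) at equivalence = 0.004688/0.1364 = 0.03437 L.
At equivalence the base is fully converted to NH3OH+; total volume = 0.05150 L, so [NH3OH+] = 0.004688/0.05150 = 0.09103 M.
Ka(NH3OH+) = Kw/Kb = 1.0e-14 / 1.1 x 10^-8 = 9.09e-7.
[H^+] = sqrt(Ka x [NH3OH+]) = sqrt(9.09e-7 x 0.09103) = 0.000288 M.
pH = -log(0.000288) = 3.54.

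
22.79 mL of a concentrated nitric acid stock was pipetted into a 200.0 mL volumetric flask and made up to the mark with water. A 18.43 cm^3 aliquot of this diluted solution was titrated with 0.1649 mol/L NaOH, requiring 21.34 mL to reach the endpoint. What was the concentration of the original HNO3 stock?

n(NaOH) = 0.1649 x 0.02134 = 0.003519 mol.
n(HNO3) in the aliquot = 0.003519 mol.
[diluted HNO3] = 0.003519 / 0.01843 = 0.1909 M.
Dilution factor = 200.0/22.79 = 8.776, so [stock] = 0.1909 x 8.776 = 1.68 M.

1.68 M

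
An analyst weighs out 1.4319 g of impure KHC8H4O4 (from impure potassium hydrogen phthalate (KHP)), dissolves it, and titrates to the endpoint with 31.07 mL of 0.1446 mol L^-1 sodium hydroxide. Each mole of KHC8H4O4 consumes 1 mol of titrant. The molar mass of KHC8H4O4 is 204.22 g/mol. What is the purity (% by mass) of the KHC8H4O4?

64.1%

n(NaOH) = 0.1446 x 0.03107 = 0.004493 mol.
n(KHC8H4O4) = 0.004493 / 1 = 0.004493 mol.
mass of KHC8H4O4 = 0.004493 x 204.22 = 0.9175 g.
% purity = 0.9175 / 1.4319 x 100 = 64.1%.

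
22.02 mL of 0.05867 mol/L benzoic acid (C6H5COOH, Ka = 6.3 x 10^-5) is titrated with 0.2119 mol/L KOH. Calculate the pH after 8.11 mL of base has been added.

12.15

n(acid) = 0.05867 x 0.02202 = 0.001292 mol; n(KOH) added = 0.2119 x 0.008110 = 0.001719 mol.
Base is in excess by 0.001719 - 0.001292 = 0.0004266 mol in a total volume of 0.03013 L.
[OH^-] = 0.0004266/0.03013 = 0.01416 M, so pOH = 1.85 and pH = 14.00 - 1.85 = 12.15.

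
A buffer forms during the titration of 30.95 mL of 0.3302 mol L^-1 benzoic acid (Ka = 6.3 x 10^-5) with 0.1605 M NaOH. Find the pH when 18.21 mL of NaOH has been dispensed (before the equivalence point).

Initial n(C6H5COOH) = 0.3302 x 0.03095 = 0.01022 mol.
n(NaOH) added = 0.1605 x 0.01821 = 0.002923 mol, converting that many moles of C6H5COOH to C6H5COO-.
Remaining n(C6H5COOH) = 0.007297 mol; n(C6H5COO-) = 0.002923 mol.
By Henderson-Hasselbalch, pH = pKa + log([A^-]/[HA]) = 4.20 + log(0.002923/0.007297) = 4.20 + (-0.40) = 3.80.

3.80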